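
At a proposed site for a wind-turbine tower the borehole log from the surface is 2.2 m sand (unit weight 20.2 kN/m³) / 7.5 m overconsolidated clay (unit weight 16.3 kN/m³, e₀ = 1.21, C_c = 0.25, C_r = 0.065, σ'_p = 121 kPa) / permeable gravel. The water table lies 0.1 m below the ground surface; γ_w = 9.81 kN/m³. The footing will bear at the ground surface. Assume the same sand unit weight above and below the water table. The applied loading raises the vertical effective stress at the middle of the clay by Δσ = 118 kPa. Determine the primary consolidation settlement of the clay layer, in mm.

Mid-depth of clay below the ground surface: z = 2.2 + 7.5/2 = 5.95 m.
Total vertical stress at mid-clay: σ_v = 20.2×2.2 + 16.3×3.75 = 105.56 kPa.
Pore pressure: u = 9.81×(5.95 − 0.1) = 57.389 kPa.
Initial effective stress: σ'_0 = σ_v − u = 105.56 − 57.389 = 48.171 kPa.
Final effective stress: σ'_f = 48.171 + 118 = 166.17 kPa.
σ'_f = 166.17 > σ'_p = 121 kPa, so the stress path crosses the preconsolidation pressure — recompression up to σ'_p, then virgin compression beyond:
S_c = H/(1+e₀)·[C_r·log₁₀(σ'_p/σ'_0) + C_c·log₁₀(σ'_f/σ'_p)]
    = 7.5/2.21 × [0.065×log₁₀(121/48.171) + 0.25×log₁₀(166.17/121)]
    = 3.3937 × [0.026 + 0.034442] = 0.2051 m

S_c ≈ 205 mm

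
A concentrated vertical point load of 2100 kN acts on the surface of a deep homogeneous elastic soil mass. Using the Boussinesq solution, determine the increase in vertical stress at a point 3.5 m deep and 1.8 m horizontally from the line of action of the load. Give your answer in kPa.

Δσ_z ≈ 45.5 kPa

Boussinesq vertical stress below a point load on an elastic half-space:
Δσ_z = 3P/(2πz²) · [1 + (r/z)²]^(−5/2)
r/z = 1.8/3.5 = 0.51429; [1+(r/z)²]^(−5/2) = 0.55618.
Δσ_z = 3×2100/(2π×3.5²) × 0.55618 = 81.851 × 0.55618 = 45.52 kPa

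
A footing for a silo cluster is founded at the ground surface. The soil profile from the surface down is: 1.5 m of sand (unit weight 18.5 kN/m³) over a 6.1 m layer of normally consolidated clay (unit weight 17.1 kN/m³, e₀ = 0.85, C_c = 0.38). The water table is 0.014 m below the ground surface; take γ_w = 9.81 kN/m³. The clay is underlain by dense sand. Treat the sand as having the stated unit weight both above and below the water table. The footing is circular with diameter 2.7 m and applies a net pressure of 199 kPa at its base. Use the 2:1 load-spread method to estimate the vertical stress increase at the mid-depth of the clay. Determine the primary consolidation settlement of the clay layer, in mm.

Mid-depth of clay below the ground surface: z = 1.5 + 6.1/2 = 4.55 m.
Total vertical stress at mid-clay: σ_v = 18.5×1.5 + 17.1×3.05 = 79.905 kPa.
Pore pressure: u = 9.81×(4.55 − 0.014) = 44.498 kPa.
Initial effective stress: σ'_0 = σ_v − u = 79.905 − 44.498 = 35.407 kPa.
Stress increase at mid-clay by the 2:1 spreading method:
Δσ ≈ qD²/(D+z)² = 199×2.7²/(2.7+4.55)² = 27.6 kPa
Final effective stress: σ'_f = σ'_0 + Δσ = 35.407 + 27.6 = 63.007 kPa.
Normally consolidated clay, so the full stress increment lies on the virgin compression line:
S_c = C_c·H/(1+e₀)·log₁₀(σ'_f/σ'_0) = 0.38×6.1/(1+0.85)×log₁₀(63.007/35.407)
    = 1.253 × 0.2503 = 0.3136 m

S_c ≈ 314 mm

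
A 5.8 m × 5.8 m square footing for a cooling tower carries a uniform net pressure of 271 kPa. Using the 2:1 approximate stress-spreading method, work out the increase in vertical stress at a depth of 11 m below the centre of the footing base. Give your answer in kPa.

By the 2:1 method the load spreads at 1 horizontal : 2 vertical, so at depth z the loaded area has grown by z in each plan dimension:
Δσ = qBL/((B+z)(L+z)) = 271×5.8×5.8/((5.8+11)(5.8+11)) = 32.3 kPa

Δσ_z ≈ 32.3 kPa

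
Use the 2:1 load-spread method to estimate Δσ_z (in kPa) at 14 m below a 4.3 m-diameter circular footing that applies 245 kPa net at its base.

Δσ_z ≈ 13.5 kPa

By the 2:1 method the load spreads at 1 horizontal : 2 vertical, so at depth z the loaded area has grown by z in each plan dimension:
Δσ ≈ qD²/(D+z)² = 245×4.3²/(4.3+14)² = 13.527 kPa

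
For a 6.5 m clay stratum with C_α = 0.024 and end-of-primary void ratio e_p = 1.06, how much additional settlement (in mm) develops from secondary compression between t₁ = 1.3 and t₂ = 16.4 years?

Secondary compression: S_s = C_α·H/(1+e_p)·log₁₀(t₂/t₁)
S_s = 0.024×6.5/(1+1.06)×log₁₀(16.4/1.3)
    = 0.07573 × 1.101 = 0.08337 m

S_s ≈ 83.4 mm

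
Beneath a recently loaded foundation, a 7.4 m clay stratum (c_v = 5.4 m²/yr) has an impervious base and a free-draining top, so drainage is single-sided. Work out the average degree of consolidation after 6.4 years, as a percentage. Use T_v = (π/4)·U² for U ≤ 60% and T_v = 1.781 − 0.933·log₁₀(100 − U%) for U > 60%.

Drainage path length: H_d = H = 7.4 m (single drainage).
T_v = c_v·t/H_d² = 5.4×6.4/7.4² = 0.63112.
T_v = 0.63112 corresponds to the U > 60% branch:
U = 1 − 10^((1.781 − T_v)/0.933)/100 = 0.8292

U ≈ 82.9 %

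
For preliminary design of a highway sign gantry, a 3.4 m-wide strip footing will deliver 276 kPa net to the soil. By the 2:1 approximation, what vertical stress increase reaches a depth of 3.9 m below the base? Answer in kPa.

By the 2:1 method the load spreads at 1 horizontal : 2 vertical, so at depth z the loaded area has grown by z in each plan dimension:
Δσ = qB/(B+z) = 276×3.4/(3.4+3.9) = 128.55 kPa

Δσ_z ≈ 129 kPa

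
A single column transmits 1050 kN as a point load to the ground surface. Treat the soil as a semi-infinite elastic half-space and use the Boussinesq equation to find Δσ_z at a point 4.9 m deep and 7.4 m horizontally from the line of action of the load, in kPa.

Boussinesq vertical stress below a point load on an elastic half-space:
Δσ_z = 3P/(2πz²) · [1 + (r/z)²]^(−5/2)
r/z = 7.4/4.9 = 1.5102; [1+(r/z)²]^(−5/2) = 0.051295.
Δσ_z = 3×1050/(2π×4.9²) × 0.051295 = 20.88 × 0.051295 = 1.071 kPa

Δσ_z ≈ 1.07 kPa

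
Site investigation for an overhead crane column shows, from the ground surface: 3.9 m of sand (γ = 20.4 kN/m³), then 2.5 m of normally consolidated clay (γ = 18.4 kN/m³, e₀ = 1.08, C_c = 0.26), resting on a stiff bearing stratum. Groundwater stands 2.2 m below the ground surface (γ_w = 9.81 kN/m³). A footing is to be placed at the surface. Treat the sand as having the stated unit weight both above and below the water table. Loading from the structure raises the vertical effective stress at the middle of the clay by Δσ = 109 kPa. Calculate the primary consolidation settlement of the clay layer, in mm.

S_c ≈ 123 mm

Mid-depth of clay below the ground surface: z = 3.9 + 2.5/2 = 5.15 m.
Total vertical stress at mid-clay: σ_v = 20.4×3.9 + 18.4×1.25 = 102.56 kPa.
Pore pressure: u = 9.81×(5.15 − 2.2) = 28.94 kPa.
Initial effective stress: σ'_0 = σ_v − u = 102.56 − 28.94 = 73.62 kPa.
Final effective stress: σ'_f = σ'_0 + Δσ = 73.62 + 109 = 182.62 kPa.
Normally consolidated clay, so the full stress increment lies on the virgin compression line:
S_c = C_c·H/(1+e₀)·log₁₀(σ'_f/σ'_0) = 0.26×2.5/(1+1.08)×log₁₀(182.62/73.62)
    = 0.3125 × 0.39455 = 0.1233 m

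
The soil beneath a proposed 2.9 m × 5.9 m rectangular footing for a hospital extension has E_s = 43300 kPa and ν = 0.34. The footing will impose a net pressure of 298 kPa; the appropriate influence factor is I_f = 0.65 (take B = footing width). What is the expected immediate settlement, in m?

Immediate (elastic) settlement: S_e = q·B·(1−ν²)/E_s · I_f.
S_e = 298 × 2.9 × (1 − 0.34²) / 43300 × 0.65
    = 298 × 2.9 × 0.8844 / 43300 × 0.65
    = 0.01147 m

S_e ≈ 0.0115 m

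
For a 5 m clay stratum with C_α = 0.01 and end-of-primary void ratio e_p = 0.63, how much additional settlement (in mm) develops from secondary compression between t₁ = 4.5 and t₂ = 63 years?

S_s ≈ 35.2 mm

Secondary compression: S_s = C_α·H/(1+e_p)·log₁₀(t₂/t₁)
S_s = 0.01×5/(1+0.63)×log₁₀(63/4.5)
    = 0.03067 × 1.146 = 0.03516 m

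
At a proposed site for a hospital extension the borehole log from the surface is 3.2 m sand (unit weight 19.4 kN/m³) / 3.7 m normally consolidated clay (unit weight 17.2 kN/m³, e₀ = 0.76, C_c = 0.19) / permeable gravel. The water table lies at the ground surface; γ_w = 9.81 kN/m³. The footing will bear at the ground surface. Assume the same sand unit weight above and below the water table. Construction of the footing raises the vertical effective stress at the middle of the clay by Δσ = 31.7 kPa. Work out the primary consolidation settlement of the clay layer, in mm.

Mid-depth of clay below the ground surface: z = 3.2 + 3.7/2 = 5.05 m.
Total vertical stress at mid-clay: σ_v = 19.4×3.2 + 17.2×1.85 = 93.9 kPa.
Pore pressure: u = 9.81×(5.05 − 0) = 49.541 kPa.
Initial effective stress: σ'_0 = σ_v − u = 93.9 − 49.541 = 44.359 kPa.
Final effective stress: σ'_f = σ'_0 + Δσ = 44.359 + 31.7 = 76.059 kPa.
Normally consolidated clay, so the full stress increment lies on the virgin compression line:
S_c = C_c·H/(1+e₀)·log₁₀(σ'_f/σ'_0) = 0.19×3.7/(1+0.76)×log₁₀(76.059/44.359)
    = 0.39943 × 0.23417 = 0.09353 m

S_c ≈ 93.5 mm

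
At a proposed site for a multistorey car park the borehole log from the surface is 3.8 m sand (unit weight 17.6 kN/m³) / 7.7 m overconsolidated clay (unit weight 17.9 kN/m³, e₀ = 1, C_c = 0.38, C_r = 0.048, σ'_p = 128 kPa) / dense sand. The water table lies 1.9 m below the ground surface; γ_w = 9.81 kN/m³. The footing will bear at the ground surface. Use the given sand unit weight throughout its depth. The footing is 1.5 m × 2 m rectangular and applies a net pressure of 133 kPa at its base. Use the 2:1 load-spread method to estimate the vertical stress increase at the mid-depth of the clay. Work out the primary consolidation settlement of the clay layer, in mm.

S_c ≈ 4.44 mm

Mid-depth of clay below the ground surface: z = 3.8 + 7.7/2 = 7.65 m.
Total vertical stress at mid-clay: σ_v = 17.6×3.8 + 17.9×3.85 = 135.79 kPa.
Pore pressure: u = 9.81×(7.65 − 1.9) = 56.408 kPa.
Initial effective stress: σ'_0 = σ_v − u = 135.79 − 56.408 = 79.382 kPa.
Stress increase at mid-clay by the 2:1 spreading method:
Δσ = qBL/((B+z)(L+z)) = 133×1.5×2/((1.5+7.65)(2+7.65)) = 4.5188 kPa
Final effective stress: σ'_f = 79.382 + 4.5188 = 83.901 kPa.
σ'_f = 83.901 ≤ σ'_p = 128 kPa, so the clay remains overconsolidated and only the recompression index applies:
S_c = C_r·H/(1+e₀)·log₁₀(σ'_f/σ'_0) = 0.048×7.7/2×log₁₀(83.901/79.382)
    = 0.1848 × 0.024045 = 0.004444 m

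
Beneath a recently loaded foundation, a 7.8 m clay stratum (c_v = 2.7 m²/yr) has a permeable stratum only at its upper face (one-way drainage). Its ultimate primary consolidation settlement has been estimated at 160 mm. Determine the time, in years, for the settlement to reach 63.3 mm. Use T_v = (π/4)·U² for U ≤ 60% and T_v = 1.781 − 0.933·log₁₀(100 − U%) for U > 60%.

Drainage path length: H_d = H = 7.8 m (single drainage).
U = S(t)/S_ult = 63.3/160 = 0.3956.
U ≤ 60%: T_v = (π/4)·U² = (π/4)×0.39563² = 0.12293.
t = T_v·H_d²/c_v = 0.12293×7.8²/2.7 = 2.77 years.

t ≈ 2.77 years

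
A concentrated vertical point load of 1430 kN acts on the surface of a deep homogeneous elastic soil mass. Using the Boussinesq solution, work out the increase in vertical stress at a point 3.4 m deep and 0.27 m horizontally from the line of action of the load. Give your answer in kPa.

Δσ_z ≈ 58.1 kPa

Boussinesq vertical stress below a point load on an elastic half-space:
Δσ_z = 3P/(2πz²) · [1 + (r/z)²]^(−5/2)
r/z = 0.27/3.4 = 0.079412; [1+(r/z)²]^(−5/2) = 0.98441.
Δσ_z = 3×1430/(2π×3.4²) × 0.98441 = 59.064 × 0.98441 = 58.14 kPa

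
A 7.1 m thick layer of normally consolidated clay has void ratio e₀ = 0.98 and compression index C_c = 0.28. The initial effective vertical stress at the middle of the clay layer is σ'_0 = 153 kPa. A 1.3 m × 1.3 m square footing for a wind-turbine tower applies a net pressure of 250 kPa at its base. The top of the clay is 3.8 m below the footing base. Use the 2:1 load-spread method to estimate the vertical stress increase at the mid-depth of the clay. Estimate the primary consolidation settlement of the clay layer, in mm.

Mid-depth of clay below the footing base: z = 3.8 + 7.1/2 = 7.35 m.
Stress increase at mid-clay by the 2:1 spreading method:
Δσ = qBL/((B+z)(L+z)) = 250×1.3×1.3/((1.3+7.35)(1.3+7.35)) = 5.6467 kPa
Final effective stress: σ'_f = σ'_0 + Δσ = 153 + 5.6467 = 158.65 kPa.
Normally consolidated clay, so the full stress increment lies on the virgin compression line:
S_c = C_c·H/(1+e₀)·log₁₀(σ'_f/σ'_0) = 0.28×7.1/(1+0.98)×log₁₀(158.65/153)
    = 1.004 × 0.015749 = 0.01581 m

S_c ≈ 15.8 mm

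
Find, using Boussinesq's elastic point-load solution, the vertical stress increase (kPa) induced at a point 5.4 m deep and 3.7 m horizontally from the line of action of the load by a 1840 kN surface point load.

Boussinesq vertical stress below a point load on an elastic half-space:
Δσ_z = 3P/(2πz²) · [1 + (r/z)²]^(−5/2)
r/z = 3.7/5.4 = 0.68519; [1+(r/z)²]^(−5/2) = 0.38202.
Δσ_z = 3×1840/(2π×5.4²) × 0.38202 = 30.128 × 0.38202 = 11.51 kPa

Δσ_z ≈ 11.5 kPa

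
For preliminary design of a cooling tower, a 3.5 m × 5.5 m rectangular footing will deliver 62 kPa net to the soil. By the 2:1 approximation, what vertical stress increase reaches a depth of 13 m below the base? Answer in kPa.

By the 2:1 method the load spreads at 1 horizontal : 2 vertical, so at depth z the loaded area has grown by z in each plan dimension:
Δσ = qBL/((B+z)(L+z)) = 62×3.5×5.5/((3.5+13)(5.5+13)) = 3.9099 kPa

Δσ_z ≈ 3.91 kPa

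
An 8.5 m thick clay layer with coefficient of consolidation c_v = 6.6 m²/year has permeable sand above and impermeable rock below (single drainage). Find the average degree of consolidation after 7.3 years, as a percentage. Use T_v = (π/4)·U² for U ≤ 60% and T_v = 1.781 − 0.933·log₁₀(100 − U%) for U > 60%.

Drainage path length: H_d = H = 8.5 m (single drainage).
T_v = c_v·t/H_d² = 6.6×7.3/8.5² = 0.66685.
T_v = 0.66685 corresponds to the U > 60% branch:
U = 1 − 10^((1.781 − T_v)/0.933)/100 = 0.8436

U ≈ 84.4 %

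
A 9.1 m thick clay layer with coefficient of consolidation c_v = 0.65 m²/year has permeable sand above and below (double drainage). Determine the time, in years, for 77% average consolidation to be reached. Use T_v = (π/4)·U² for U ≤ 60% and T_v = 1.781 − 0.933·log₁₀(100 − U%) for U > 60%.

Drainage path length: H_d = H/2 = 4.55 m (double drainage).
U > 60%: T_v = 1.781 − 0.933·log₁₀(100 − 77) = 0.51051.
t = T_v·H_d²/c_v = 0.51051×4.55²/0.65 = 16.26 years.

t ≈ 16.3 years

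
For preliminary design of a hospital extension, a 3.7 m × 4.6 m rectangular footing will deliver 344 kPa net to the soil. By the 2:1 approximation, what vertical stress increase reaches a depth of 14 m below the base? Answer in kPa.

Δσ_z ≈ 17.8 kPa

By the 2:1 method the load spreads at 1 horizontal : 2 vertical, so at depth z the loaded area has grown by z in each plan dimension:
Δσ = qBL/((B+z)(L+z)) = 344×3.7×4.6/((3.7+14)(4.6+14)) = 17.784 kPa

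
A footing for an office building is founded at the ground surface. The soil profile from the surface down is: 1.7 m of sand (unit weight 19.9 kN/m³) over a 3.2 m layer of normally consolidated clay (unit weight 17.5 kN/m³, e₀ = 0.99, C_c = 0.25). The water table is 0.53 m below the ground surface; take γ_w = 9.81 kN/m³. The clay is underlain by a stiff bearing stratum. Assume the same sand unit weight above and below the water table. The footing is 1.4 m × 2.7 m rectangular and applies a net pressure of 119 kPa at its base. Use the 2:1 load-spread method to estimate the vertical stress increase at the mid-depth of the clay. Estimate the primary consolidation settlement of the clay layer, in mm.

Mid-depth of clay below the ground surface: z = 1.7 + 3.2/2 = 3.3 m.
Total vertical stress at mid-clay: σ_v = 19.9×1.7 + 17.5×1.6 = 61.83 kPa.
Pore pressure: u = 9.81×(3.3 − 0.53) = 27.174 kPa.
Initial effective stress: σ'_0 = σ_v − u = 61.83 − 27.174 = 34.656 kPa.
Stress increase at mid-clay by the 2:1 spreading method:
Δσ = qBL/((B+z)(L+z)) = 119×1.4×2.7/((1.4+3.3)(2.7+3.3)) = 15.951 kPa
Final effective stress: σ'_f = σ'_0 + Δσ = 34.656 + 15.951 = 50.607 kPa.
Normally consolidated clay, so the full stress increment lies on the virgin compression line:
S_c = C_c·H/(1+e₀)·log₁₀(σ'_f/σ'_0) = 0.25×3.2/(1+0.99)×log₁₀(50.607/34.656)
    = 0.40201 × 0.16443 = 0.0661 m

S_c ≈ 66.1 mm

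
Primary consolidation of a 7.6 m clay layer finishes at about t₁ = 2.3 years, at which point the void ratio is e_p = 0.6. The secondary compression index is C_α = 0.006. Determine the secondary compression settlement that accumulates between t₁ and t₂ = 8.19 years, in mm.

S_s ≈ 15.7 mm

Secondary compression: S_s = C_α·H/(1+e_p)·log₁₀(t₂/t₁)
S_s = 0.006×7.6/(1+0.6)×log₁₀(8.19/2.3)
    = 0.0285 × 0.5516 = 0.01572 m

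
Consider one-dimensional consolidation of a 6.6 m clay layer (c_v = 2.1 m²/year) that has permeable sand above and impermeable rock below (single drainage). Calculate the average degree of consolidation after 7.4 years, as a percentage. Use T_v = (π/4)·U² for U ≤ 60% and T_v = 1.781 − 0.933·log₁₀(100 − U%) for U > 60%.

U ≈ 66.4 %

Drainage path length: H_d = H = 6.6 m (single drainage).
T_v = c_v·t/H_d² = 2.1×7.4/6.6² = 0.35675.
T_v = 0.35675 corresponds to the U > 60% branch:
U = 1 − 10^((1.781 − T_v)/0.933)/100 = 0.6639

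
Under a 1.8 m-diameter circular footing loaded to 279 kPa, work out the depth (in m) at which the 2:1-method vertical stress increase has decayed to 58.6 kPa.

2:1 spreading — at depth z the loaded area has grown by z in each plan dimension:
qD²/(D+z)² = Δσ_z ⇒ z = D(√(q/Δσ_z) − 1) = 1.8×(√(279/58.6) − 1) = 2.128 m

z ≈ 2.13 m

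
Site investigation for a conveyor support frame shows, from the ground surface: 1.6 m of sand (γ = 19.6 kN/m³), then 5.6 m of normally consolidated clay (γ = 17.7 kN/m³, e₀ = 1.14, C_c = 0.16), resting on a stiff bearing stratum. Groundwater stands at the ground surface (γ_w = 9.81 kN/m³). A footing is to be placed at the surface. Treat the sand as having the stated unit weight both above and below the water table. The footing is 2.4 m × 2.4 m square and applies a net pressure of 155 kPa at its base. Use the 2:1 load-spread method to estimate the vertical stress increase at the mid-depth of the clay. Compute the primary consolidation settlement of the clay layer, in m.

S_c ≈ 0.0751 m

Mid-depth of clay below the ground surface: z = 1.6 + 5.6/2 = 4.4 m.
Total vertical stress at mid-clay: σ_v = 19.6×1.6 + 17.7×2.8 = 80.92 kPa.
Pore pressure: u = 9.81×(4.4 − 0) = 43.164 kPa.
Initial effective stress: σ'_0 = σ_v − u = 80.92 − 43.164 = 37.756 kPa.
Stress increase at mid-clay by the 2:1 spreading method:
Δσ = qBL/((B+z)(L+z)) = 155×2.4×2.4/((2.4+4.4)(2.4+4.4)) = 19.308 kPa
Final effective stress: σ'_f = σ'_0 + Δσ = 37.756 + 19.308 = 57.064 kPa.
Normally consolidated clay, so the full stress increment lies on the virgin compression line:
S_c = C_c·H/(1+e₀)·log₁₀(σ'_f/σ'_0) = 0.16×5.6/(1+1.14)×log₁₀(57.064/37.756)
    = 0.41869 × 0.17938 = 0.0751 m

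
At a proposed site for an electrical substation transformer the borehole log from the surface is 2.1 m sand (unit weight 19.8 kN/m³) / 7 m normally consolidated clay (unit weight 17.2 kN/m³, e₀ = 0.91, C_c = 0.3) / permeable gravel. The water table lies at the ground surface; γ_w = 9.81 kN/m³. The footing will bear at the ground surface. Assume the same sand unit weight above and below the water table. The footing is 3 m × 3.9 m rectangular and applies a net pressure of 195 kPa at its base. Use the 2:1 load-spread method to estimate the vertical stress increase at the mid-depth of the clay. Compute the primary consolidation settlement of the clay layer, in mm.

Mid-depth of clay below the ground surface: z = 2.1 + 7/2 = 5.6 m.
Total vertical stress at mid-clay: σ_v = 19.8×2.1 + 17.2×3.5 = 101.78 kPa.
Pore pressure: u = 9.81×(5.6 − 0) = 54.936 kPa.
Initial effective stress: σ'_0 = σ_v − u = 101.78 − 54.936 = 46.844 kPa.
Stress increase at mid-clay by the 2:1 spreading method:
Δσ = qBL/((B+z)(L+z)) = 195×3×3.9/((3+5.6)(3.9+5.6)) = 27.925 kPa
Final effective stress: σ'_f = σ'_0 + Δσ = 46.844 + 27.925 = 74.769 kPa.
Normally consolidated clay, so the full stress increment lies on the virgin compression line:
S_c = C_c·H/(1+e₀)·log₁₀(σ'_f/σ'_0) = 0.3×7/(1+0.91)×log₁₀(74.769/46.844)
    = 1.0995 × 0.20307 = 0.2233 m

S_c ≈ 223 mm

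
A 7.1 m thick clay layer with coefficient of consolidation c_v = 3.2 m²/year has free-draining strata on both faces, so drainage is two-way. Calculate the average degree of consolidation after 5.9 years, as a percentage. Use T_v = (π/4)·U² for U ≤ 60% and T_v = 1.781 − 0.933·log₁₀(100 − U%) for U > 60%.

U ≈ 98 %

Drainage path length: H_d = H/2 = 3.55 m (double drainage).
T_v = c_v·t/H_d² = 3.2×5.9/3.55² = 1.4981.
T_v = 1.4981 corresponds to the U > 60% branch:
U = 1 − 10^((1.781 − T_v)/0.933)/100 = 0.9799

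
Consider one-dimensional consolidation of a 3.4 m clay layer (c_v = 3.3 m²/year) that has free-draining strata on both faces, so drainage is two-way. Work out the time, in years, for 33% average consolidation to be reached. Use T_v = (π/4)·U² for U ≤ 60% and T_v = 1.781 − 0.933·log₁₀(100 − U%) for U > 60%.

t ≈ 0.0749 years

Drainage path length: H_d = H/2 = 1.7 m (double drainage).
U ≤ 60%: T_v = (π/4)·U² = (π/4)×0.33² = 0.08553.
t = T_v·H_d²/c_v = 0.08553×1.7²/3.3 = 0.0749 years.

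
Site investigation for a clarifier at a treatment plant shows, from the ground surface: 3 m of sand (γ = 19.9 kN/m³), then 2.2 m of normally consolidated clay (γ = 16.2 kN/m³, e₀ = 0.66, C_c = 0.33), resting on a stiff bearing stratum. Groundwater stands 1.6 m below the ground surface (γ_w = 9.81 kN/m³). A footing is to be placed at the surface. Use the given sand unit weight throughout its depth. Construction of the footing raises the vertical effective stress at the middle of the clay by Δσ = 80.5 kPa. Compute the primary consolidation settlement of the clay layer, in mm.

S_c ≈ 175 mm

Mid-depth of clay below the ground surface: z = 3 + 2.2/2 = 4.1 m.
Total vertical stress at mid-clay: σ_v = 19.9×3 + 16.2×1.1 = 77.52 kPa.
Pore pressure: u = 9.81×(4.1 − 1.6) = 24.525 kPa.
Initial effective stress: σ'_0 = σ_v − u = 77.52 − 24.525 = 52.995 kPa.
Final effective stress: σ'_f = σ'_0 + Δσ = 52.995 + 80.5 = 133.5 kPa.
Normally consolidated clay, so the full stress increment lies on the virgin compression line:
S_c = C_c·H/(1+e₀)·log₁₀(σ'_f/σ'_0) = 0.33×2.2/(1+0.66)×log₁₀(133.5/52.995)
    = 0.43735 × 0.40125 = 0.1755 m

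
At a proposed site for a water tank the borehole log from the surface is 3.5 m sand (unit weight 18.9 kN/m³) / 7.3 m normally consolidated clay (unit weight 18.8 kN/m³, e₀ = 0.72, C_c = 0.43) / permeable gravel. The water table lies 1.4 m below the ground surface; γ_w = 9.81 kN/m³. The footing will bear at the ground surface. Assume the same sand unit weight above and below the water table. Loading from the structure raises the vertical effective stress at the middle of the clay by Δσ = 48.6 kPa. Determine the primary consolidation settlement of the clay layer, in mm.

S_c ≈ 382 mm

Mid-depth of clay below the ground surface: z = 3.5 + 7.3/2 = 7.15 m.
Total vertical stress at mid-clay: σ_v = 18.9×3.5 + 18.8×3.65 = 134.77 kPa.
Pore pressure: u = 9.81×(7.15 − 1.4) = 56.408 kPa.
Initial effective stress: σ'_0 = σ_v − u = 134.77 − 56.408 = 78.362 kPa.
Final effective stress: σ'_f = σ'_0 + Δσ = 78.362 + 48.6 = 126.96 kPa.
Normally consolidated clay, so the full stress increment lies on the virgin compression line:
S_c = C_c·H/(1+e₀)·log₁₀(σ'_f/σ'_0) = 0.43×7.3/(1+0.72)×log₁₀(126.96/78.362)
    = 1.825 × 0.20956 = 0.3824 m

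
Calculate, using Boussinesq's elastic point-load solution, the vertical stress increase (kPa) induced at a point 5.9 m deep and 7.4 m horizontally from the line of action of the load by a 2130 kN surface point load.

Δσ_z ≈ 2.75 kPa

Boussinesq vertical stress below a point load on an elastic half-space:
Δσ_z = 3P/(2πz²) · [1 + (r/z)²]^(−5/2)
r/z = 7.4/5.9 = 1.2542; [1+(r/z)²]^(−5/2) = 0.094157.
Δσ_z = 3×2130/(2π×5.9²) × 0.094157 = 29.216 × 0.094157 = 2.751 kPa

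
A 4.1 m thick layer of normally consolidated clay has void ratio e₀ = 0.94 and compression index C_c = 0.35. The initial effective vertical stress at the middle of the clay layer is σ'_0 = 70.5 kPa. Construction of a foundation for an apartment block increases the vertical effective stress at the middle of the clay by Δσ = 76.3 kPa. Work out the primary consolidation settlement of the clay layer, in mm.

S_c ≈ 236 mm

Final effective stress: σ'_f = σ'_0 + Δσ = 70.5 + 76.3 = 146.8 kPa.
Normally consolidated clay, so the full stress increment lies on the virgin compression line:
S_c = C_c·H/(1+e₀)·log₁₀(σ'_f/σ'_0) = 0.35×4.1/(1+0.94)×log₁₀(146.8/70.5)
    = 0.73969 × 0.31854 = 0.2356 m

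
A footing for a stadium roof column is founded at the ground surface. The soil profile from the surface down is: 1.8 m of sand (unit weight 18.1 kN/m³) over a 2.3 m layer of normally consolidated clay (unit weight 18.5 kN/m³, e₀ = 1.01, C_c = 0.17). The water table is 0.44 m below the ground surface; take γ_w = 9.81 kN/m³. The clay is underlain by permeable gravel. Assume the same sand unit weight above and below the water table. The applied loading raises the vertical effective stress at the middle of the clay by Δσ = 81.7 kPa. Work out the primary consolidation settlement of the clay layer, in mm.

S_c ≈ 113 mm

Mid-depth of clay below the ground surface: z = 1.8 + 2.3/2 = 2.95 m.
Total vertical stress at mid-clay: σ_v = 18.1×1.8 + 18.5×1.15 = 53.855 kPa.
Pore pressure: u = 9.81×(2.95 − 0.44) = 24.623 kPa.
Initial effective stress: σ'_0 = σ_v − u = 53.855 − 24.623 = 29.232 kPa.
Final effective stress: σ'_f = σ'_0 + Δσ = 29.232 + 81.7 = 110.93 kPa.
Normally consolidated clay, so the full stress increment lies on the virgin compression line:
S_c = C_c·H/(1+e₀)·log₁₀(σ'_f/σ'_0) = 0.17×2.3/(1+1.01)×log₁₀(110.93/29.232)
    = 0.19453 × 0.57919 = 0.1127 m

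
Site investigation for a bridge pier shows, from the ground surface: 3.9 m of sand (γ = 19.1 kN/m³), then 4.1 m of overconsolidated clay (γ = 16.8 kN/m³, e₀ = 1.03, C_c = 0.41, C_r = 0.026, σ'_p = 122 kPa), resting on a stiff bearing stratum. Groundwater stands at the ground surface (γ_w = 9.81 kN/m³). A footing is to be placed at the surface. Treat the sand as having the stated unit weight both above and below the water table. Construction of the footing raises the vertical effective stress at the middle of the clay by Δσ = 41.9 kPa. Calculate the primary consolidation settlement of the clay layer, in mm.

S_c ≈ 13.8 mm

Mid-depth of clay below the ground surface: z = 3.9 + 4.1/2 = 5.95 m.
Total vertical stress at mid-clay: σ_v = 19.1×3.9 + 16.8×2.05 = 108.93 kPa.
Pore pressure: u = 9.81×(5.95 − 0) = 58.37 kPa.
Initial effective stress: σ'_0 = σ_v − u = 108.93 − 58.37 = 50.56 kPa.
Final effective stress: σ'_f = 50.56 + 41.9 = 92.46 kPa.
σ'_f = 92.46 ≤ σ'_p = 122 kPa, so the clay remains overconsolidated and only the recompression index applies:
S_c = C_r·H/(1+e₀)·log₁₀(σ'_f/σ'_0) = 0.026×4.1/2.03×log₁₀(92.46/50.56)
    = 0.052512 × 0.26215 = 0.01377 m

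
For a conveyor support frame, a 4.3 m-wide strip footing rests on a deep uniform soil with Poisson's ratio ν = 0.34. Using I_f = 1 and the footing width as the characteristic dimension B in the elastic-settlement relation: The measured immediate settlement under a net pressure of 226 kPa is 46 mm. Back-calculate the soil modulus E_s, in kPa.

S_e = q·B·(1−ν²)/E_s · I_f  ⇒  E_s = q·B·(1−ν²)·I_f / S_e.
E_s = 226 × 4.3 × 0.8844 × 1 / 0.046 = 18680 kPa

E_s ≈ 18700 kPa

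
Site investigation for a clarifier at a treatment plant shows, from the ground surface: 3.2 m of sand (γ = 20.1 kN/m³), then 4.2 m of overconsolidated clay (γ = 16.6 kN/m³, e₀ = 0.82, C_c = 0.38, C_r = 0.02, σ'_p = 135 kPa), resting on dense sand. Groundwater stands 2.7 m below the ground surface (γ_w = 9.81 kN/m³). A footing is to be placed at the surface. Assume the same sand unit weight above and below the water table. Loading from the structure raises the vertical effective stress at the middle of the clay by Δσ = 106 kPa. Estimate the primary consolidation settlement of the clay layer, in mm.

Mid-depth of clay below the ground surface: z = 3.2 + 4.2/2 = 5.3 m.
Total vertical stress at mid-clay: σ_v = 20.1×3.2 + 16.6×2.1 = 99.18 kPa.
Pore pressure: u = 9.81×(5.3 − 2.7) = 25.506 kPa.
Initial effective stress: σ'_0 = σ_v − u = 99.18 − 25.506 = 73.674 kPa.
Final effective stress: σ'_f = 73.674 + 106 = 179.67 kPa.
σ'_f = 179.67 > σ'_p = 135 kPa, so the stress path crosses the preconsolidation pressure — recompression up to σ'_p, then virgin compression beyond:
S_c = H/(1+e₀)·[C_r·log₁₀(σ'_p/σ'_0) + C_c·log₁₀(σ'_f/σ'_p)]
    = 4.2/1.82 × [0.02×log₁₀(135/73.674) + 0.38×log₁₀(179.67/135)]
    = 2.3077 × [0.0052604 + 0.047174] = 0.121 m

S_c ≈ 121 mm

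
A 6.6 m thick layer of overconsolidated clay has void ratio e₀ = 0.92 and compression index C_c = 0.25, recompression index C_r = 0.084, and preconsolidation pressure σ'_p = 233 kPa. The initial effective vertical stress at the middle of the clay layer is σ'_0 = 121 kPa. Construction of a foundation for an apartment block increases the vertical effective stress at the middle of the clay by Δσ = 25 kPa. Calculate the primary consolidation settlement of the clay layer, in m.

S_c ≈ 0.0236 m

Final effective stress: σ'_f = 121 + 25 = 146 kPa.
σ'_f = 146 ≤ σ'_p = 233 kPa, so the clay remains overconsolidated and only the recompression index applies:
S_c = C_r·H/(1+e₀)·log₁₀(σ'_f/σ'_0) = 0.084×6.6/1.92×log₁₀(146/121)
    = 0.28875 × 0.081567 = 0.02355 m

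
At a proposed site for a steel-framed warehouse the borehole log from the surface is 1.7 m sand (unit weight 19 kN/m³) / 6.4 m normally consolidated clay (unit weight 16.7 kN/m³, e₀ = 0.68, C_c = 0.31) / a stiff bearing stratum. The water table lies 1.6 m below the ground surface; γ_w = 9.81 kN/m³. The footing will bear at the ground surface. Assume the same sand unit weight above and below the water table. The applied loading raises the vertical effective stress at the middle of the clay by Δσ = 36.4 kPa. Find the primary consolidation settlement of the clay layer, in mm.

Mid-depth of clay below the ground surface: z = 1.7 + 6.4/2 = 4.9 m.
Total vertical stress at mid-clay: σ_v = 19×1.7 + 16.7×3.2 = 85.74 kPa.
Pore pressure: u = 9.81×(4.9 − 1.6) = 32.373 kPa.
Initial effective stress: σ'_0 = σ_v − u = 85.74 − 32.373 = 53.367 kPa.
Final effective stress: σ'_f = σ'_0 + Δσ = 53.367 + 36.4 = 89.767 kPa.
Normally consolidated clay, so the full stress increment lies on the virgin compression line:
S_c = C_c·H/(1+e₀)·log₁₀(σ'_f/σ'_0) = 0.31×6.4/(1+0.68)×log₁₀(89.767/53.367)
    = 1.181 × 0.22584 = 0.2667 m

S_c ≈ 267 mm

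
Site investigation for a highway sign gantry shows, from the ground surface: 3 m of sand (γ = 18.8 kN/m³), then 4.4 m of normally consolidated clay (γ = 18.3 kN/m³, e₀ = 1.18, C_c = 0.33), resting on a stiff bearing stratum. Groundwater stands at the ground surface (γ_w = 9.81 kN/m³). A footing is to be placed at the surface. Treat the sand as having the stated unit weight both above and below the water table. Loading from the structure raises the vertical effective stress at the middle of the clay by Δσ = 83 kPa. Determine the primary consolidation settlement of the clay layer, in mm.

Mid-depth of clay below the ground surface: z = 3 + 4.4/2 = 5.2 m.
Total vertical stress at mid-clay: σ_v = 18.8×3 + 18.3×2.2 = 96.66 kPa.
Pore pressure: u = 9.81×(5.2 − 0) = 51.012 kPa.
Initial effective stress: σ'_0 = σ_v − u = 96.66 − 51.012 = 45.648 kPa.
Final effective stress: σ'_f = σ'_0 + Δσ = 45.648 + 83 = 128.65 kPa.
Normally consolidated clay, so the full stress increment lies on the virgin compression line:
S_c = C_c·H/(1+e₀)·log₁₀(σ'_f/σ'_0) = 0.33×4.4/(1+1.18)×log₁₀(128.65/45.648)
    = 0.66606 × 0.44999 = 0.2997 m

S_c ≈ 300 mm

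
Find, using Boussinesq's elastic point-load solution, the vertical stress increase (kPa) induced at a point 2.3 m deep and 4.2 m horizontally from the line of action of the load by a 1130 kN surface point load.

Boussinesq vertical stress below a point load on an elastic half-space:
Δσ_z = 3P/(2πz²) · [1 + (r/z)²]^(−5/2)
r/z = 4.2/2.3 = 1.8261; [1+(r/z)²]^(−5/2) = 0.025564.
Δσ_z = 3×1130/(2π×2.3²) × 0.025564 = 101.99 × 0.025564 = 2.607 kPa

Δσ_z ≈ 2.61 kPa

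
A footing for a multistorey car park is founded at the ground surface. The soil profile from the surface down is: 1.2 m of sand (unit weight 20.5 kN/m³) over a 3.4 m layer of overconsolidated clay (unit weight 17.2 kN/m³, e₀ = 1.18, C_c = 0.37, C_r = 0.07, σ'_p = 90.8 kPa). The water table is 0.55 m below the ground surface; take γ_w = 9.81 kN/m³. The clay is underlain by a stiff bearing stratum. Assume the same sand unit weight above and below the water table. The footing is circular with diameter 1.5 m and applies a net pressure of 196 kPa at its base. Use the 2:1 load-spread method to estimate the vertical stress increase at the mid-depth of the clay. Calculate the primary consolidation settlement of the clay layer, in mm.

Mid-depth of clay below the ground surface: z = 1.2 + 3.4/2 = 2.9 m.
Total vertical stress at mid-clay: σ_v = 20.5×1.2 + 17.2×1.7 = 53.84 kPa.
Pore pressure: u = 9.81×(2.9 − 0.55) = 23.054 kPa.
Initial effective stress: σ'_0 = σ_v − u = 53.84 − 23.054 = 30.786 kPa.
Stress increase at mid-clay by the 2:1 spreading method:
Δσ ≈ qD²/(D+z)² = 196×1.5²/(1.5+2.9)² = 22.779 kPa
Final effective stress: σ'_f = 30.786 + 22.779 = 53.565 kPa.
σ'_f = 53.565 ≤ σ'_p = 90.8 kPa, so the clay remains overconsolidated and only the recompression index applies:
S_c = C_r·H/(1+e₀)·log₁₀(σ'_f/σ'_0) = 0.07×3.4/2.18×log₁₀(53.565/30.786)
    = 0.10917 × 0.24053 = 0.02626 m

S_c ≈ 26.3 mm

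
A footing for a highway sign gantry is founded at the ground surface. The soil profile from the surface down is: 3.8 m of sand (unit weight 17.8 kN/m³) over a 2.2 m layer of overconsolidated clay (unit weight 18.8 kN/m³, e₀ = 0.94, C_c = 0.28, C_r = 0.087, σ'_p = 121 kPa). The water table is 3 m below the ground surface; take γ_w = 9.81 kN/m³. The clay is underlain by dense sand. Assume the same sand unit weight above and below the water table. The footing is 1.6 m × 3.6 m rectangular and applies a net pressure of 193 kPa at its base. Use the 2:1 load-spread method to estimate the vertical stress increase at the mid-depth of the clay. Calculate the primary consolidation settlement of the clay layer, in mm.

Mid-depth of clay below the ground surface: z = 3.8 + 2.2/2 = 4.9 m.
Total vertical stress at mid-clay: σ_v = 17.8×3.8 + 18.8×1.1 = 88.32 kPa.
Pore pressure: u = 9.81×(4.9 − 3) = 18.639 kPa.
Initial effective stress: σ'_0 = σ_v − u = 88.32 − 18.639 = 69.681 kPa.
Stress increase at mid-clay by the 2:1 spreading method:
Δσ = qBL/((B+z)(L+z)) = 193×1.6×3.6/((1.6+4.9)(3.6+4.9)) = 20.121 kPa
Final effective stress: σ'_f = 69.681 + 20.121 = 89.802 kPa.
σ'_f = 89.802 ≤ σ'_p = 121 kPa, so the clay remains overconsolidated and only the recompression index applies:
S_c = C_r·H/(1+e₀)·log₁₀(σ'_f/σ'_0) = 0.087×2.2/1.94×log₁₀(89.802/69.681)
    = 0.098658 × 0.11017 = 0.01087 m

S_c ≈ 10.9 mm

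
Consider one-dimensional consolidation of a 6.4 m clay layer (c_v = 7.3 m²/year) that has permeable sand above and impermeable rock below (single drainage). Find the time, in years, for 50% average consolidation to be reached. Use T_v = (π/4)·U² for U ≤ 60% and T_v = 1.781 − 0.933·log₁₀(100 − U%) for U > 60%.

t ≈ 1.1 years

Drainage path length: H_d = H = 6.4 m (single drainage).
U ≤ 60%: T_v = (π/4)·U² = (π/4)×0.5² = 0.19635.
t = T_v·H_d²/c_v = 0.19635×6.4²/7.3 = 1.102 years.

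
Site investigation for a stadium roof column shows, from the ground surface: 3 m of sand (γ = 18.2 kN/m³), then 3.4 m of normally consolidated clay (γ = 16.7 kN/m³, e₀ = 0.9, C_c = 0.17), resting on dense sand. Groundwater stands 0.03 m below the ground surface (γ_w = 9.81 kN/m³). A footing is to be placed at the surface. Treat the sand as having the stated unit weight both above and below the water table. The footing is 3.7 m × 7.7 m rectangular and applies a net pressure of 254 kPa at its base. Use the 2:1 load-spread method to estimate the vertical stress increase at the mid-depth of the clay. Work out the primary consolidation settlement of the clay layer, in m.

Mid-depth of clay below the ground surface: z = 3 + 3.4/2 = 4.7 m.
Total vertical stress at mid-clay: σ_v = 18.2×3 + 16.7×1.7 = 82.99 kPa.
Pore pressure: u = 9.81×(4.7 − 0.03) = 45.813 kPa.
Initial effective stress: σ'_0 = σ_v − u = 82.99 − 45.813 = 37.177 kPa.
Stress increase at mid-clay by the 2:1 spreading method:
Δσ = qBL/((B+z)(L+z)) = 254×3.7×7.7/((3.7+4.7)(7.7+4.7)) = 69.474 kPa
Final effective stress: σ'_f = σ'_0 + Δσ = 37.177 + 69.474 = 106.65 kPa.
Normally consolidated clay, so the full stress increment lies on the virgin compression line:
S_c = C_c·H/(1+e₀)·log₁₀(σ'_f/σ'_0) = 0.17×3.4/(1+0.9)×log₁₀(106.65/37.177)
    = 0.30421 × 0.45769 = 0.1392 m

S_c ≈ 0.139 m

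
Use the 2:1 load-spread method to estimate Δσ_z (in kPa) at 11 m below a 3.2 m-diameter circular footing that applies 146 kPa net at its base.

Δσ_z ≈ 7.41 kPa

By the 2:1 method the load spreads at 1 horizontal : 2 vertical, so at depth z the loaded area has grown by z in each plan dimension:
Δσ ≈ qD²/(D+z)² = 146×3.2²/(3.2+11)² = 7.4144 kPa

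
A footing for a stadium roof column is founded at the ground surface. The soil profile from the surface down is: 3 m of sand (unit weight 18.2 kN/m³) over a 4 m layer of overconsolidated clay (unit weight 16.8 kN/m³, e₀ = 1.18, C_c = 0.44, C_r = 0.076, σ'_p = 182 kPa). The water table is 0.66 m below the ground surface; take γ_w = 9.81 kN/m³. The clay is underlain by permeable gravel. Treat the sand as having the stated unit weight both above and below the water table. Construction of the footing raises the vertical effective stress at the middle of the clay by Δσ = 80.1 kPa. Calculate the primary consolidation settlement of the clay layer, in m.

Mid-depth of clay below the ground surface: z = 3 + 4/2 = 5 m.
Total vertical stress at mid-clay: σ_v = 18.2×3 + 16.8×2 = 88.2 kPa.
Pore pressure: u = 9.81×(5 − 0.66) = 42.575 kPa.
Initial effective stress: σ'_0 = σ_v − u = 88.2 − 42.575 = 45.625 kPa.
Final effective stress: σ'_f = 45.625 + 80.1 = 125.72 kPa.
σ'_f = 125.72 ≤ σ'_p = 182 kPa, so the clay remains overconsolidated and only the recompression index applies:
S_c = C_r·H/(1+e₀)·log₁₀(σ'_f/σ'_0) = 0.076×4/2.18×log₁₀(125.72/45.625)
    = 0.13945 × 0.4402 = 0.06139 m

S_c ≈ 0.0614 m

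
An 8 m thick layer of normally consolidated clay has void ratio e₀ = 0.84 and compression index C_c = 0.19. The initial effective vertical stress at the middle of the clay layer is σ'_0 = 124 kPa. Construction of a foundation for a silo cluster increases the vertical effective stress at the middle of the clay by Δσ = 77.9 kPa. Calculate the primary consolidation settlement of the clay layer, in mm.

S_c ≈ 175 mm

Final effective stress: σ'_f = σ'_0 + Δσ = 124 + 77.9 = 201.9 kPa.
Normally consolidated clay, so the full stress increment lies on the virgin compression line:
S_c = C_c·H/(1+e₀)·log₁₀(σ'_f/σ'_0) = 0.19×8/(1+0.84)×log₁₀(201.9/124)
    = 0.82609 × 0.21171 = 0.1749 m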